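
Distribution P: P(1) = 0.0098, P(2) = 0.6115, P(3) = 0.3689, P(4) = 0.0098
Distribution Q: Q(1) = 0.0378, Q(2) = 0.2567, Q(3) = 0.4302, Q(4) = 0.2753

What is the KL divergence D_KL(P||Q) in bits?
0.6177 bits

D_KL(P||Q) = Σ P(x) log₂(P(x)/Q(x))

Computing term by term:
  P(1)·log₂(P(1)/Q(1)) = 0.0098·log₂(0.0098/0.0378) = -0.01909
  P(2)·log₂(P(2)/Q(2)) = 0.6115·log₂(0.6115/0.2567) = 0.76576
  P(3)·log₂(P(3)/Q(3)) = 0.3689·log₂(0.3689/0.4302) = -0.08181
  P(4)·log₂(P(4)/Q(4)) = 0.0098·log₂(0.0098/0.2753) = -0.04716

D_KL(P||Q) = -0.01909 + 0.76576 - 0.08181 - 0.04716 = 0.61770 ≈ 0.6177 bits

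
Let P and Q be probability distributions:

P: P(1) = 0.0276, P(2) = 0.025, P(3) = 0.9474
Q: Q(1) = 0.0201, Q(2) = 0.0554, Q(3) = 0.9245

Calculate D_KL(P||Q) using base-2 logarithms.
0.0174 bits

D_KL(P||Q) = Σ P(x) log₂(P(x)/Q(x))

Computing term by term:
  P(1)·log₂(P(1)/Q(1)) = 0.0276·log₂(0.0276/0.0201) = 0.01263
  P(2)·log₂(P(2)/Q(2)) = 0.025·log₂(0.025/0.0554) = -0.02870
  P(3)·log₂(P(3)/Q(3)) = 0.9474·log₂(0.9474/0.9245) = 0.03344

D_KL(P||Q) = 0.01263 - 0.02870 + 0.03344 = 0.01737 ≈ 0.0174 bits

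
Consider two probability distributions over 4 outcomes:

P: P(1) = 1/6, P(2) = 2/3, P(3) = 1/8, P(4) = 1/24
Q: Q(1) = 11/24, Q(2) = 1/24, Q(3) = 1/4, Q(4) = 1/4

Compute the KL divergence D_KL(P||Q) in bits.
2.1907 bits

D_KL(P||Q) = Σ P(x) log₂(P(x)/Q(x))

Computing term by term:
  P(1)·log₂(P(1)/Q(1)) = (1/6)·log₂((1/6)/(11/24)) = -0.24324
  P(2)·log₂(P(2)/Q(2)) = (2/3)·log₂((2/3)/(1/24)) = 2.66667
  P(3)·log₂(P(3)/Q(3)) = (1/8)·log₂((1/8)/(1/4)) = -0.12500
  P(4)·log₂(P(4)/Q(4)) = (1/24)·log₂((1/24)/(1/4)) = -0.10771

D_KL(P||Q) = -0.24324 + 2.66667 - 0.12500 - 0.10771 = 2.19072 ≈ 2.1907 bits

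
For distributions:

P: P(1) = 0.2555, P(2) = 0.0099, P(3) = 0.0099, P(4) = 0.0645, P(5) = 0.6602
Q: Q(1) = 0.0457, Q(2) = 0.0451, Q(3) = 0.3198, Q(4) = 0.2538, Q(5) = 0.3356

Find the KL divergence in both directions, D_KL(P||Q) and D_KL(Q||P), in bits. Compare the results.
D_KL(P||Q) = 1.0801 bits, D_KL(Q||P) = 1.7625 bits. D_KL(Q||P) is larger than D_KL(P||Q) by 0.6824 bits; the two directions differ.

D_KL(P||Q) = Σ P(x) log₂(P(x)/Q(x))

Computing term by term:
  P(1)·log₂(P(1)/Q(1)) = 0.2555·log₂(0.2555/0.0457) = 0.63442
  P(2)·log₂(P(2)/Q(2)) = 0.0099·log₂(0.0099/0.0451) = -0.02166
  P(3)·log₂(P(3)/Q(3)) = 0.0099·log₂(0.0099/0.3198) = -0.04963
  P(4)·log₂(P(4)/Q(4)) = 0.0645·log₂(0.0645/0.2538) = -0.12747
  P(5)·log₂(P(5)/Q(5)) = 0.6602·log₂(0.6602/0.3356) = 0.64446

D_KL(P||Q) = 0.63442 - 0.02166 - 0.04963 - 0.12747 + 0.64446 = 1.08012 ≈ 1.0801 bits

D_KL(Q||P) = Σ Q(x) log₂(Q(x)/P(x))

Computing term by term:
  Q(1)·log₂(Q(1)/P(1)) = 0.0457·log₂(0.0457/0.2555) = -0.11348
  Q(2)·log₂(Q(2)/P(2)) = 0.0451·log₂(0.0451/0.0099) = 0.09866
  Q(3)·log₂(Q(3)/P(3)) = 0.3198·log₂(0.3198/0.0099) = 1.60335
  Q(4)·log₂(Q(4)/P(4)) = 0.2538·log₂(0.2538/0.0645) = 0.50159
  Q(5)·log₂(Q(5)/P(5)) = 0.3356·log₂(0.3356/0.6602) = -0.32760

D_KL(Q||P) = -0.11348 + 0.09866 + 1.60335 + 0.50159 - 0.32760 = 1.76252 ≈ 1.7625 bits

These are NOT equal (difference: 0.6824 bits). KL divergence is asymmetric: D_KL(P||Q) ≠ D_KL(Q||P) in general.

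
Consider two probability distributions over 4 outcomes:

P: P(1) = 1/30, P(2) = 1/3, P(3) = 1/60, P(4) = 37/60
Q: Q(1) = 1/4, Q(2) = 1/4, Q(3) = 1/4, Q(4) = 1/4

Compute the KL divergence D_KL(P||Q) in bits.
0.7796 bits

D_KL(P||Q) = Σ P(x) log₂(P(x)/Q(x))

Computing term by term:
  P(1)·log₂(P(1)/Q(1)) = (1/30)·log₂((1/30)/(1/4)) = -0.09690
  P(2)·log₂(P(2)/Q(2)) = (1/3)·log₂((1/3)/(1/4)) = 0.13835
  P(3)·log₂(P(3)/Q(3)) = (1/60)·log₂((1/60)/(1/4)) = -0.06511
  P(4)·log₂(P(4)/Q(4)) = (37/60)·log₂((37/60)/(1/4)) = 0.80325

D_KL(P||Q) = -0.09690 + 0.13835 - 0.06511 + 0.80325 = 0.77959 ≈ 0.7796 bits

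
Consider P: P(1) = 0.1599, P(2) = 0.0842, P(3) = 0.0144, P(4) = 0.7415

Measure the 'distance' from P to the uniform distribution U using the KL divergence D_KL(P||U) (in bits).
0.8685 bits

U(i) = 1/4 for all i

D_KL(P||U) = Σ P(x) log₂(P(x) / (1/4))
           = Σ P(x) log₂(P(x)) + log₂(4)
           = log₂(4) - H(P)

H(P) = -Σ P(x) log₂(P(x)):
  -P(1)·log₂(P(1)) = -(0.1599)·log₂(0.1599) = 0.42290
  -P(2)·log₂(P(2)) = -(0.0842)·log₂(0.0842) = 0.30060
  -P(3)·log₂(P(3)) = -(0.0144)·log₂(0.0144) = 0.08810
  -P(4)·log₂(P(4)) = -(0.7415)·log₂(0.7415) = 0.31994
H(P) = 0.42290 + 0.30060 + 0.08810 + 0.31994 = 1.13154 bits

log₂(4) = 2.00000 bits

D_KL(P||U) = 2.00000 - 1.13154 = 0.86846 ≈ 0.8685 bits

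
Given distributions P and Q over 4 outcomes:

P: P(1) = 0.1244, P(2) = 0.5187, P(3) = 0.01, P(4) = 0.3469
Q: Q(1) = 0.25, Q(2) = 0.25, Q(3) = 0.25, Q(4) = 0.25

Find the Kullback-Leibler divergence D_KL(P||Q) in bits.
0.5384 bits

D_KL(P||Q) = Σ P(x) log₂(P(x)/Q(x))

Computing term by term:
  P(1)·log₂(P(1)/Q(1)) = 0.1244·log₂(0.1244/0.25) = -0.12526
  P(2)·log₂(P(2)/Q(2)) = 0.5187·log₂(0.5187/0.25) = 0.54618
  P(3)·log₂(P(3)/Q(3)) = 0.01·log₂(0.01/0.25) = -0.04644
  P(4)·log₂(P(4)/Q(4)) = 0.3469·log₂(0.3469/0.25) = 0.16394

D_KL(P||Q) = -0.12526 + 0.54618 - 0.04644 + 0.16394 = 0.53842 ≈ 0.5384 bits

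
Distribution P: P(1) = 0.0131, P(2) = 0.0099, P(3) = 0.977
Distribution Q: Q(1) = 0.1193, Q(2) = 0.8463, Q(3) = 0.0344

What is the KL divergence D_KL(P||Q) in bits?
4.6116 bits

D_KL(P||Q) = Σ P(x) log₂(P(x)/Q(x))

Computing term by term:
  P(1)·log₂(P(1)/Q(1)) = 0.0131·log₂(0.0131/0.1193) = -0.04175
  P(2)·log₂(P(2)/Q(2)) = 0.0099·log₂(0.0099/0.8463) = -0.06353
  P(3)·log₂(P(3)/Q(3)) = 0.977·log₂(0.977/0.0344) = 4.71684

D_KL(P||Q) = -0.04175 - 0.06353 + 4.71684 = 4.61156 ≈ 4.6116 bits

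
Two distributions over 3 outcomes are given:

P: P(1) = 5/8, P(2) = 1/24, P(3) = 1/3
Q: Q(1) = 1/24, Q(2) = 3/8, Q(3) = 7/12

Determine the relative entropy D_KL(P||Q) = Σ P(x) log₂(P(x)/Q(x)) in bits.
2.0406 bits

D_KL(P||Q) = Σ P(x) log₂(P(x)/Q(x))

Computing term by term:
  P(1)·log₂(P(1)/Q(1)) = (5/8)·log₂((5/8)/(1/24)) = 2.44181
  P(2)·log₂(P(2)/Q(2)) = (1/24)·log₂((1/24)/(3/8)) = -0.13208
  P(3)·log₂(P(3)/Q(3)) = (1/3)·log₂((1/3)/(7/12)) = -0.26912

D_KL(P||Q) = 2.44181 - 0.13208 - 0.26912 = 2.04061 ≈ 2.0406 bits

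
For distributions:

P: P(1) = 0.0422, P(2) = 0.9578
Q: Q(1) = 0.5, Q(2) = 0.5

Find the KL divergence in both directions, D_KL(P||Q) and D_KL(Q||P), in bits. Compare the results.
D_KL(P||Q) = 0.7477 bits, D_KL(Q||P) = 1.3144 bits. D_KL(Q||P) is larger than D_KL(P||Q) by 0.5667 bits; the two directions differ.

D_KL(P||Q) = Σ P(x) log₂(P(x)/Q(x))

Computing term by term:
  P(1)·log₂(P(1)/Q(1)) = 0.0422·log₂(0.0422/0.5) = -0.15051
  P(2)·log₂(P(2)/Q(2)) = 0.9578·log₂(0.9578/0.5) = 0.89822

D_KL(P||Q) = -0.15051 + 0.89822 = 0.74771 ≈ 0.7477 bits

D_KL(Q||P) = Σ Q(x) log₂(Q(x)/P(x))

Computing term by term:
  Q(1)·log₂(Q(1)/P(1)) = 0.5·log₂(0.5/0.0422) = 1.78331
  Q(2)·log₂(Q(2)/P(2)) = 0.5·log₂(0.5/0.9578) = -0.46890

D_KL(Q||P) = 1.78331 - 0.46890 = 1.31441 ≈ 1.3144 bits

These are NOT equal (difference: 0.5667 bits). KL divergence is asymmetric: D_KL(P||Q) ≠ D_KL(Q||P) in general.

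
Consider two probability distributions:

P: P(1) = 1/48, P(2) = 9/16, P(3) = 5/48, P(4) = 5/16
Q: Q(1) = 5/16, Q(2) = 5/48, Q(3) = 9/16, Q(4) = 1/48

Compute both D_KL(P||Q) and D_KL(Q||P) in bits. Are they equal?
D_KL(P||Q) = 2.2546 bits, D_KL(Q||P) = 2.2546 bits. Yes, in this case they are equal (although KL divergence is not symmetric in general).

D_KL(P||Q) = Σ P(x) log₂(P(x)/Q(x))

Computing term by term:
  P(1)·log₂(P(1)/Q(1)) = (1/48)·log₂((1/48)/(5/16)) = -0.08139
  P(2)·log₂(P(2)/Q(2)) = (9/16)·log₂((9/16)/(5/48)) = 1.36854
  P(3)·log₂(P(3)/Q(3)) = (5/48)·log₂((5/48)/(9/16)) = -0.25343
  P(4)·log₂(P(4)/Q(4)) = (5/16)·log₂((5/16)/(1/48)) = 1.22090

D_KL(P||Q) = -0.08139 + 1.36854 - 0.25343 + 1.22090 = 2.25462 ≈ 2.2546 bits

D_KL(Q||P) = Σ Q(x) log₂(Q(x)/P(x))

Computing term by term:
  Q(1)·log₂(Q(1)/P(1)) = (5/16)·log₂((5/16)/(1/48)) = 1.22090
  Q(2)·log₂(Q(2)/P(2)) = (5/48)·log₂((5/48)/(9/16)) = -0.25343
  Q(3)·log₂(Q(3)/P(3)) = (9/16)·log₂((9/16)/(5/48)) = 1.36854
  Q(4)·log₂(Q(4)/P(4)) = (1/48)·log₂((1/48)/(5/16)) = -0.08139

D_KL(Q||P) = 1.22090 - 0.25343 + 1.36854 - 0.08139 = 2.25462 ≈ 2.2546 bits

These ARE equal here. Q is P with outcomes relabeled (Q(1) = P(4), Q(2) = P(3), Q(3) = P(2), Q(4) = P(1)) by a relabeling that is its own inverse, so the two sums contain exactly the same terms in a different order. This is a special case — KL divergence is not symmetric in general: D_KL(P||Q) ≠ D_KL(Q||P) for most P, Q.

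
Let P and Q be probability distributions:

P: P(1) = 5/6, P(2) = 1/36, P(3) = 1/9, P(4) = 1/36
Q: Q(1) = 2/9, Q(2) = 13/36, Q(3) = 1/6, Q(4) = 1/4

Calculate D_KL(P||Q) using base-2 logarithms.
1.3332 bits

D_KL(P||Q) = Σ P(x) log₂(P(x)/Q(x))

Computing term by term:
  P(1)·log₂(P(1)/Q(1)) = (5/6)·log₂((5/6)/(2/9)) = 1.58908
  P(2)·log₂(P(2)/Q(2)) = (1/36)·log₂((1/36)/(13/36)) = -0.10279
  P(3)·log₂(P(3)/Q(3)) = (1/9)·log₂((1/9)/(1/6)) = -0.06500
  P(4)·log₂(P(4)/Q(4)) = (1/36)·log₂((1/36)/(1/4)) = -0.08805

D_KL(P||Q) = 1.58908 - 0.10279 - 0.06500 - 0.08805 = 1.33324 ≈ 1.3332 bits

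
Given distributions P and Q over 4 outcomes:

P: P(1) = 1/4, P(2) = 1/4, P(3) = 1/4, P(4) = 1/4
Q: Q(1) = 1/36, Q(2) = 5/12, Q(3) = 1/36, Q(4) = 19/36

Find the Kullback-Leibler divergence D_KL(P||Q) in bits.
1.1312 bits

D_KL(P||Q) = Σ P(x) log₂(P(x)/Q(x))

Computing term by term:
  P(1)·log₂(P(1)/Q(1)) = (1/4)·log₂((1/4)/(1/36)) = 0.79248
  P(2)·log₂(P(2)/Q(2)) = (1/4)·log₂((1/4)/(5/12)) = -0.18424
  P(3)·log₂(P(3)/Q(3)) = (1/4)·log₂((1/4)/(1/36)) = 0.79248
  P(4)·log₂(P(4)/Q(4)) = (1/4)·log₂((1/4)/(19/36)) = -0.26950

D_KL(P||Q) = 0.79248 - 0.18424 + 0.79248 - 0.26950 = 1.13122 ≈ 1.1312 bits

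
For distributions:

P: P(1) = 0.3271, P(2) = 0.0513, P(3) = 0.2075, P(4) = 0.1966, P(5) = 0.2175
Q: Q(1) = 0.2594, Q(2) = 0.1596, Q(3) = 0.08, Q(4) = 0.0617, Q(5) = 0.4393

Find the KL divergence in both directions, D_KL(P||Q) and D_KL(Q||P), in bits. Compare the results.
D_KL(P||Q) = 0.4189 bits, D_KL(Q||P) = 0.4069 bits. D_KL(P||Q) is larger than D_KL(Q||P) by 0.0120 bits; the two directions differ.

D_KL(P||Q) = Σ P(x) log₂(P(x)/Q(x))

Computing term by term:
  P(1)·log₂(P(1)/Q(1)) = 0.3271·log₂(0.3271/0.2594) = 0.10943
  P(2)·log₂(P(2)/Q(2)) = 0.0513·log₂(0.0513/0.1596) = -0.08400
  P(3)·log₂(P(3)/Q(3)) = 0.2075·log₂(0.2075/0.08) = 0.28532
  P(4)·log₂(P(4)/Q(4)) = 0.1966·log₂(0.1966/0.0617) = 0.32870
  P(5)·log₂(P(5)/Q(5)) = 0.2175·log₂(0.2175/0.4393) = -0.22059

D_KL(P||Q) = 0.10943 - 0.08400 + 0.28532 + 0.32870 - 0.22059 = 0.41886 ≈ 0.4189 bits

D_KL(Q||P) = Σ Q(x) log₂(Q(x)/P(x))

Computing term by term:
  Q(1)·log₂(Q(1)/P(1)) = 0.2594·log₂(0.2594/0.3271) = -0.08678
  Q(2)·log₂(Q(2)/P(2)) = 0.1596·log₂(0.1596/0.0513) = 0.26133
  Q(3)·log₂(Q(3)/P(3)) = 0.08·log₂(0.08/0.2075) = -0.11000
  Q(4)·log₂(Q(4)/P(4)) = 0.0617·log₂(0.0617/0.1966) = -0.10316
  Q(5)·log₂(Q(5)/P(5)) = 0.4393·log₂(0.4393/0.2175) = 0.44553

D_KL(Q||P) = -0.08678 + 0.26133 - 0.11000 - 0.10316 + 0.44553 = 0.40692 ≈ 0.4069 bits

These are NOT equal (difference: 0.0120 bits). KL divergence is asymmetric: D_KL(P||Q) ≠ D_KL(Q||P) in general.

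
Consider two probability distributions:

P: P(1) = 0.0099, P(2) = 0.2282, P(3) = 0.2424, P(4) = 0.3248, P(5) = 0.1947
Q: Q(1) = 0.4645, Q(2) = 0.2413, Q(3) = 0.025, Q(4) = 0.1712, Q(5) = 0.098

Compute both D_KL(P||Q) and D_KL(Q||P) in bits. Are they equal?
D_KL(P||Q) = 1.2140 bits, D_KL(Q||P) = 2.2612 bits. No, they are not equal.

D_KL(P||Q) = Σ P(x) log₂(P(x)/Q(x))

Computing term by term:
  P(1)·log₂(P(1)/Q(1)) = 0.0099·log₂(0.0099/0.4645) = -0.05497
  P(2)·log₂(P(2)/Q(2)) = 0.2282·log₂(0.2282/0.2413) = -0.01838
  P(3)·log₂(P(3)/Q(3)) = 0.2424·log₂(0.2424/0.025) = 0.79444
  P(4)·log₂(P(4)/Q(4)) = 0.3248·log₂(0.3248/0.1712) = 0.30007
  P(5)·log₂(P(5)/Q(5)) = 0.1947·log₂(0.1947/0.098) = 0.19283

D_KL(P||Q) = -0.05497 - 0.01838 + 0.79444 + 0.30007 + 0.19283 = 1.21399 ≈ 1.2140 bits

D_KL(Q||P) = Σ Q(x) log₂(Q(x)/P(x))

Computing term by term:
  Q(1)·log₂(Q(1)/P(1)) = 0.4645·log₂(0.4645/0.0099) = 2.57895
  Q(2)·log₂(Q(2)/P(2)) = 0.2413·log₂(0.2413/0.2282) = 0.01943
  Q(3)·log₂(Q(3)/P(3)) = 0.025·log₂(0.025/0.2424) = -0.08193
  Q(4)·log₂(Q(4)/P(4)) = 0.1712·log₂(0.1712/0.3248) = -0.15817
  Q(5)·log₂(Q(5)/P(5)) = 0.098·log₂(0.098/0.1947) = -0.09706

D_KL(Q||P) = 2.57895 + 0.01943 - 0.08193 - 0.15817 - 0.09706 = 2.26122 ≈ 2.2612 bits

These are NOT equal (difference: 1.0472 bits). KL divergence is asymmetric: D_KL(P||Q) ≠ D_KL(Q||P) in general.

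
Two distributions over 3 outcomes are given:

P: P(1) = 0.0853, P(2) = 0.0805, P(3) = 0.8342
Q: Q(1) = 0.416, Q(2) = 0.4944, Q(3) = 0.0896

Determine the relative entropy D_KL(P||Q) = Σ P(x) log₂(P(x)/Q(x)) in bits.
2.2794 bits

D_KL(P||Q) = Σ P(x) log₂(P(x)/Q(x))

Computing term by term:
  P(1)·log₂(P(1)/Q(1)) = 0.0853·log₂(0.0853/0.416) = -0.19499
  P(2)·log₂(P(2)/Q(2)) = 0.0805·log₂(0.0805/0.4944) = -0.21080
  P(3)·log₂(P(3)/Q(3)) = 0.8342·log₂(0.8342/0.0896) = 2.68514

D_KL(P||Q) = -0.19499 - 0.21080 + 2.68514 = 2.27935 ≈ 2.2794 bits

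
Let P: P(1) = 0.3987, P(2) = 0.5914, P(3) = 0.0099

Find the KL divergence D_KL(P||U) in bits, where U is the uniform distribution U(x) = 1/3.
0.5420 bits

U(i) = 1/3 for all i

D_KL(P||U) = Σ P(x) log₂(P(x) / (1/3))
           = Σ P(x) log₂(P(x)) + log₂(3)
           = log₂(3) - H(P)

H(P) = -Σ P(x) log₂(P(x)):
  -P(1)·log₂(P(1)) = -(0.3987)·log₂(0.3987) = 0.52893
  -P(2)·log₂(P(2)) = -(0.5914)·log₂(0.5914) = 0.44816
  -P(3)·log₂(P(3)) = -(0.0099)·log₂(0.0099) = 0.06592
H(P) = 0.52893 + 0.44816 + 0.06592 = 1.04301 bits

log₂(3) = 1.58496 bits

D_KL(P||U) = 1.58496 - 1.04301 = 0.54195 ≈ 0.5420 bits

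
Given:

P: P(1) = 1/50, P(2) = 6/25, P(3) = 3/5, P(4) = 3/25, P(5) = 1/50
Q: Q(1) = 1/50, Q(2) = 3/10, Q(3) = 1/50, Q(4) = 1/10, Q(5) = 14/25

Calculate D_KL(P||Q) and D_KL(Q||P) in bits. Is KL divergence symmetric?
D_KL(P||Q) = 2.8023 bits, D_KL(Q||P) = 2.6643 bits. No, KL divergence is not symmetric.

D_KL(P||Q) = Σ P(x) log₂(P(x)/Q(x))

Computing term by term:
  P(1)·log₂(P(1)/Q(1)) = (1/50)·log₂((1/50)/(1/50)) = 0.00000
  P(2)·log₂(P(2)/Q(2)) = (6/25)·log₂((6/25)/(3/10)) = -0.07726
  P(3)·log₂(P(3)/Q(3)) = (3/5)·log₂((3/5)/(1/50)) = 2.94413
  P(4)·log₂(P(4)/Q(4)) = (3/25)·log₂((3/25)/(1/10)) = 0.03156
  P(5)·log₂(P(5)/Q(5)) = (1/50)·log₂((1/50)/(14/25)) = -0.09615

D_KL(P||Q) = 0.00000 - 0.07726 + 2.94413 + 0.03156 - 0.09615 = 2.80228 ≈ 2.8023 bits

D_KL(Q||P) = Σ Q(x) log₂(Q(x)/P(x))

Computing term by term:
  Q(1)·log₂(Q(1)/P(1)) = (1/50)·log₂((1/50)/(1/50)) = 0.00000
  Q(2)·log₂(Q(2)/P(2)) = (3/10)·log₂((3/10)/(6/25)) = 0.09658
  Q(3)·log₂(Q(3)/P(3)) = (1/50)·log₂((1/50)/(3/5)) = -0.09814
  Q(4)·log₂(Q(4)/P(4)) = (1/10)·log₂((1/10)/(3/25)) = -0.02630
  Q(5)·log₂(Q(5)/P(5)) = (14/25)·log₂((14/25)/(1/50)) = 2.69212

D_KL(Q||P) = 0.00000 + 0.09658 - 0.09814 - 0.02630 + 2.69212 = 2.66426 ≈ 2.6643 bits

These are NOT equal (difference: 0.1380 bits). KL divergence is asymmetric: D_KL(P||Q) ≠ D_KL(Q||P) in general.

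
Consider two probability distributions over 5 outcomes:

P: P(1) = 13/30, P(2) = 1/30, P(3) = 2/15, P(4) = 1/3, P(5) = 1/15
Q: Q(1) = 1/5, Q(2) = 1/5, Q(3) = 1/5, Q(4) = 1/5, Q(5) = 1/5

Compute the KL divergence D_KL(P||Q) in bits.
0.4592 bits

D_KL(P||Q) = Σ P(x) log₂(P(x)/Q(x))

Computing term by term:
  P(1)·log₂(P(1)/Q(1)) = (13/30)·log₂((13/30)/(1/5)) = 0.48337
  P(2)·log₂(P(2)/Q(2)) = (1/30)·log₂((1/30)/(1/5)) = -0.08617
  P(3)·log₂(P(3)/Q(3)) = (2/15)·log₂((2/15)/(1/5)) = -0.07800
  P(4)·log₂(P(4)/Q(4)) = (1/3)·log₂((1/3)/(1/5)) = 0.24566
  P(5)·log₂(P(5)/Q(5)) = (1/15)·log₂((1/15)/(1/5)) = -0.10566

D_KL(P||Q) = 0.48337 - 0.08617 - 0.07800 + 0.24566 - 0.10566 = 0.45920 ≈ 0.4592 bits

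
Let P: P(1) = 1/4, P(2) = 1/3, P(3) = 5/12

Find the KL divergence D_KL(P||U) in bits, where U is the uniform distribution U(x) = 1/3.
0.0304 bits

U(i) = 1/3 for all i

D_KL(P||U) = Σ P(x) log₂(P(x) / (1/3))
           = Σ P(x) log₂(P(x)) + log₂(3)
           = log₂(3) - H(P)

H(P) = -Σ P(x) log₂(P(x)):
  -P(1)·log₂(P(1)) = -(1/4)·log₂(1/4) = 0.50000
  -P(2)·log₂(P(2)) = -(1/3)·log₂(1/3) = 0.52832
  -P(3)·log₂(P(3)) = -(5/12)·log₂(5/12) = 0.52626
H(P) = 0.50000 + 0.52832 + 0.52626 = 1.55458 bits

log₂(3) = 1.58496 bits

D_KL(P||U) = 1.58496 - 1.55458 = 0.03038 ≈ 0.0304 bits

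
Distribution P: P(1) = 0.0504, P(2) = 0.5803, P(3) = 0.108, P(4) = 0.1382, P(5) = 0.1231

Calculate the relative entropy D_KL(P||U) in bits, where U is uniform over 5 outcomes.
0.5357 bits

U(i) = 1/5 for all i

D_KL(P||U) = Σ P(x) log₂(P(x) / (1/5))
           = Σ P(x) log₂(P(x)) + log₂(5)
           = log₂(5) - H(P)

H(P) = -Σ P(x) log₂(P(x)):
  -P(1)·log₂(P(1)) = -(0.0504)·log₂(0.0504) = 0.21725
  -P(2)·log₂(P(2)) = -(0.5803)·log₂(0.5803) = 0.45561
  -P(3)·log₂(P(3)) = -(0.108)·log₂(0.108) = 0.34678
  -P(4)·log₂(P(4)) = -(0.1382)·log₂(0.1382) = 0.39458
  -P(5)·log₂(P(5)) = -(0.1231)·log₂(0.1231) = 0.37202
H(P) = 0.21725 + 0.45561 + 0.34678 + 0.39458 + 0.37202 = 1.78624 bits

log₂(5) = 2.32193 bits

D_KL(P||U) = 2.32193 - 1.78624 = 0.53569 ≈ 0.5357 bits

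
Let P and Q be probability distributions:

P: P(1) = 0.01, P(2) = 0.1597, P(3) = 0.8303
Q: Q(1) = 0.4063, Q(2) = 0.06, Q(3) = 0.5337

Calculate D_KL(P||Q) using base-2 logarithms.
0.7015 bits

D_KL(P||Q) = Σ P(x) log₂(P(x)/Q(x))

Computing term by term:
  P(1)·log₂(P(1)/Q(1)) = 0.01·log₂(0.01/0.4063) = -0.05344
  P(2)·log₂(P(2)/Q(2)) = 0.1597·log₂(0.1597/0.06) = 0.22555
  P(3)·log₂(P(3)/Q(3)) = 0.8303·log₂(0.8303/0.5337) = 0.52940

D_KL(P||Q) = -0.05344 + 0.22555 + 0.52940 = 0.70151 ≈ 0.7015 bits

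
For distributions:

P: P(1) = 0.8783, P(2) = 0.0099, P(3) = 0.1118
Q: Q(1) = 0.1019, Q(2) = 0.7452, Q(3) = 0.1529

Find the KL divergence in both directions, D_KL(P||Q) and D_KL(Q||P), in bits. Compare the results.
D_KL(P||Q) = 2.6172 bits, D_KL(Q||P) = 4.3980 bits. D_KL(Q||P) is larger than D_KL(P||Q) by 1.7808 bits; the two directions differ.

D_KL(P||Q) = Σ P(x) log₂(P(x)/Q(x))

Computing term by term:
  P(1)·log₂(P(1)/Q(1)) = 0.8783·log₂(0.8783/0.1019) = 2.72937
  P(2)·log₂(P(2)/Q(2)) = 0.0099·log₂(0.0099/0.7452) = -0.06172
  P(3)·log₂(P(3)/Q(3)) = 0.1118·log₂(0.1118/0.1529) = -0.05050

D_KL(P||Q) = 2.72937 - 0.06172 - 0.05050 = 2.61715 ≈ 2.6172 bits

D_KL(Q||P) = Σ Q(x) log₂(Q(x)/P(x))

Computing term by term:
  Q(1)·log₂(Q(1)/P(1)) = 0.1019·log₂(0.1019/0.8783) = -0.31666
  Q(2)·log₂(Q(2)/P(2)) = 0.7452·log₂(0.7452/0.0099) = 4.64562
  Q(3)·log₂(Q(3)/P(3)) = 0.1529·log₂(0.1529/0.1118) = 0.06906

D_KL(Q||P) = -0.31666 + 4.64562 + 0.06906 = 4.39802 ≈ 4.3980 bits

These are NOT equal (difference: 1.7808 bits). KL divergence is asymmetric: D_KL(P||Q) ≠ D_KL(Q||P) in general.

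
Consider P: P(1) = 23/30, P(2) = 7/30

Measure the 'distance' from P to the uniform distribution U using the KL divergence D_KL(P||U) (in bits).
0.2162 bits

U(i) = 1/2 for all i

D_KL(P||U) = Σ P(x) log₂(P(x) / (1/2))
           = Σ P(x) log₂(P(x)) + log₂(2)
           = log₂(2) - H(P)

H(P) = -Σ P(x) log₂(P(x)):
  -P(1)·log₂(P(1)) = -(23/30)·log₂(23/30) = 0.29389
  -P(2)·log₂(P(2)) = -(7/30)·log₂(7/30) = 0.48989
H(P) = 0.29389 + 0.48989 = 0.78378 bits

log₂(2) = 1.00000 bits

D_KL(P||U) = 1.00000 - 0.78378 = 0.21622 ≈ 0.2162 bits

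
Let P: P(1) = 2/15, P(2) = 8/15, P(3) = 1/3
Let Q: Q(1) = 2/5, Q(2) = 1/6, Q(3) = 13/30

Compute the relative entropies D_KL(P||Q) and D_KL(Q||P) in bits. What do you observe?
D_KL(P||Q) = 0.5575 bits, D_KL(Q||P) = 0.5183 bits. The two directions give different values (D_KL(P||Q) exceeds D_KL(Q||P) by 0.0392 bits): KL divergence is asymmetric.

D_KL(P||Q) = Σ P(x) log₂(P(x)/Q(x))

Computing term by term:
  P(1)·log₂(P(1)/Q(1)) = (2/15)·log₂((2/15)/(2/5)) = -0.21133
  P(2)·log₂(P(2)/Q(2)) = (8/15)·log₂((8/15)/(1/6)) = 0.89497
  P(3)·log₂(P(3)/Q(3)) = (1/3)·log₂((1/3)/(13/30)) = -0.12617

D_KL(P||Q) = -0.21133 + 0.89497 - 0.12617 = 0.55747 ≈ 0.5575 bits

D_KL(Q||P) = Σ Q(x) log₂(Q(x)/P(x))

Computing term by term:
  Q(1)·log₂(Q(1)/P(1)) = (2/5)·log₂((2/5)/(2/15)) = 0.63399
  Q(2)·log₂(Q(2)/P(2)) = (1/6)·log₂((1/6)/(8/15)) = -0.27968
  Q(3)·log₂(Q(3)/P(3)) = (13/30)·log₂((13/30)/(1/3)) = 0.16402

D_KL(Q||P) = 0.63399 - 0.27968 + 0.16402 = 0.51833 ≈ 0.5183 bits

These are NOT equal (difference: 0.0392 bits). KL divergence is asymmetric: D_KL(P||Q) ≠ D_KL(Q||P) in general.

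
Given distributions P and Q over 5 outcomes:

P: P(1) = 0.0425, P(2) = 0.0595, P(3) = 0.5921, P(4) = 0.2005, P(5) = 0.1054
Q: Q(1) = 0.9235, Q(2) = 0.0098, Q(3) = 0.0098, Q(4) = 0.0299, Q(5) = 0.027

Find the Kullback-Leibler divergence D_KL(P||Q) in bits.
4.2270 bits

D_KL(P||Q) = Σ P(x) log₂(P(x)/Q(x))

Computing term by term:
  P(1)·log₂(P(1)/Q(1)) = 0.0425·log₂(0.0425/0.9235) = -0.18877
  P(2)·log₂(P(2)/Q(2)) = 0.0595·log₂(0.0595/0.0098) = 0.15482
  P(3)·log₂(P(3)/Q(3)) = 0.5921·log₂(0.5921/0.0098) = 3.50341
  P(4)·log₂(P(4)/Q(4)) = 0.2005·log₂(0.2005/0.0299) = 0.55045
  P(5)·log₂(P(5)/Q(5)) = 0.1054·log₂(0.1054/0.027) = 0.20709

D_KL(P||Q) = -0.18877 + 0.15482 + 3.50341 + 0.55045 + 0.20709 = 4.22700 ≈ 4.2270 bits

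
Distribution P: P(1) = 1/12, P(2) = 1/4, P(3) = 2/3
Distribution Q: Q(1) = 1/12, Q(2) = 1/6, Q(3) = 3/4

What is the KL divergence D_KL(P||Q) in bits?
0.0330 bits

D_KL(P||Q) = Σ P(x) log₂(P(x)/Q(x))

Computing term by term:
  P(1)·log₂(P(1)/Q(1)) = (1/12)·log₂((1/12)/(1/12)) = 0.00000
  P(2)·log₂(P(2)/Q(2)) = (1/4)·log₂((1/4)/(1/6)) = 0.14624
  P(3)·log₂(P(3)/Q(3)) = (2/3)·log₂((2/3)/(3/4)) = -0.11328

D_KL(P||Q) = 0.00000 + 0.14624 - 0.11328 = 0.03296 ≈ 0.0330 bits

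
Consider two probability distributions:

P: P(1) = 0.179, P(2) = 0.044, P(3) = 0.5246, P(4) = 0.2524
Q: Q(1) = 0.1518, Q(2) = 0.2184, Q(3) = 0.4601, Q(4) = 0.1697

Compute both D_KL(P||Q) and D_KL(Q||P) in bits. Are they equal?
D_KL(P||Q) = 0.1847 bits, D_KL(Q||P) = 0.2844 bits. No, they are not equal.

D_KL(P||Q) = Σ P(x) log₂(P(x)/Q(x))

Computing term by term:
  P(1)·log₂(P(1)/Q(1)) = 0.179·log₂(0.179/0.1518) = 0.04256
  P(2)·log₂(P(2)/Q(2)) = 0.044·log₂(0.044/0.2184) = -0.10170
  P(3)·log₂(P(3)/Q(3)) = 0.5246·log₂(0.5246/0.4601) = 0.09929
  P(4)·log₂(P(4)/Q(4)) = 0.2524·log₂(0.2524/0.1697) = 0.14456

D_KL(P||Q) = 0.04256 - 0.10170 + 0.09929 + 0.14456 = 0.18471 ≈ 0.1847 bits

D_KL(Q||P) = Σ Q(x) log₂(Q(x)/P(x))

Computing term by term:
  Q(1)·log₂(Q(1)/P(1)) = 0.1518·log₂(0.1518/0.179) = -0.03610
  Q(2)·log₂(Q(2)/P(2)) = 0.2184·log₂(0.2184/0.044) = 0.50481
  Q(3)·log₂(Q(3)/P(3)) = 0.4601·log₂(0.4601/0.5246) = -0.08708
  Q(4)·log₂(Q(4)/P(4)) = 0.1697·log₂(0.1697/0.2524) = -0.09719

D_KL(Q||P) = -0.03610 + 0.50481 - 0.08708 - 0.09719 = 0.28444 ≈ 0.2844 bits

These are NOT equal (difference: 0.0997 bits). KL divergence is asymmetric: D_KL(P||Q) ≠ D_KL(Q||P) in general.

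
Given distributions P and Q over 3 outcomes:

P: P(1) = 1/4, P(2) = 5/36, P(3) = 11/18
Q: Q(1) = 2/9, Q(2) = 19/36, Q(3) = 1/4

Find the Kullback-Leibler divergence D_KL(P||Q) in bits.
0.5630 bits

D_KL(P||Q) = Σ P(x) log₂(P(x)/Q(x))

Computing term by term:
  P(1)·log₂(P(1)/Q(1)) = (1/4)·log₂((1/4)/(2/9)) = 0.04248
  P(2)·log₂(P(2)/Q(2)) = (5/36)·log₂((5/36)/(19/36)) = -0.26750
  P(3)·log₂(P(3)/Q(3)) = (11/18)·log₂((11/18)/(1/4)) = 0.78803

D_KL(P||Q) = 0.04248 - 0.26750 + 0.78803 = 0.56301 ≈ 0.5630 bits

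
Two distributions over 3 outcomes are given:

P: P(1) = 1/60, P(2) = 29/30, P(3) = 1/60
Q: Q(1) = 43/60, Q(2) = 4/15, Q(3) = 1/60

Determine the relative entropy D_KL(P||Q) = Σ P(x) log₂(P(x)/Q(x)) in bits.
1.7056 bits

D_KL(P||Q) = Σ P(x) log₂(P(x)/Q(x))

Computing term by term:
  P(1)·log₂(P(1)/Q(1)) = (1/60)·log₂((1/60)/(43/60)) = -0.09044
  P(2)·log₂(P(2)/Q(2)) = (29/30)·log₂((29/30)/(4/15)) = 1.79605
  P(3)·log₂(P(3)/Q(3)) = (1/60)·log₂((1/60)/(1/60)) = 0.00000

D_KL(P||Q) = -0.09044 + 1.79605 + 0.00000 = 1.70561 ≈ 1.7056 bits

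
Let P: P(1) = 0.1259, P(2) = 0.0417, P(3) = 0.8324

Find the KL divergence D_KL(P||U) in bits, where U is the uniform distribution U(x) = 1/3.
0.7971 bits

U(i) = 1/3 for all i

D_KL(P||U) = Σ P(x) log₂(P(x) / (1/3))
           = Σ P(x) log₂(P(x)) + log₂(3)
           = log₂(3) - H(P)

H(P) = -Σ P(x) log₂(P(x)):
  -P(1)·log₂(P(1)) = -(0.1259)·log₂(0.1259) = 0.37640
  -P(2)·log₂(P(2)) = -(0.0417)·log₂(0.0417) = 0.19114
  -P(3)·log₂(P(3)) = -(0.8324)·log₂(0.8324) = 0.22030
H(P) = 0.37640 + 0.19114 + 0.22030 = 0.78784 bits

log₂(3) = 1.58496 bits

D_KL(P||U) = 1.58496 - 0.78784 = 0.79712 ≈ 0.7971 bits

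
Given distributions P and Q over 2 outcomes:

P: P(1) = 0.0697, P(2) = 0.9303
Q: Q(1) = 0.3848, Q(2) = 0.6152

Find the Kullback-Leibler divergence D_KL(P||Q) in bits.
0.3833 bits

D_KL(P||Q) = Σ P(x) log₂(P(x)/Q(x))

Computing term by term:
  P(1)·log₂(P(1)/Q(1)) = 0.0697·log₂(0.0697/0.3848) = -0.17180
  P(2)·log₂(P(2)/Q(2)) = 0.9303·log₂(0.9303/0.6152) = 0.55505

D_KL(P||Q) = -0.17180 + 0.55505 = 0.38325 ≈ 0.3833 bits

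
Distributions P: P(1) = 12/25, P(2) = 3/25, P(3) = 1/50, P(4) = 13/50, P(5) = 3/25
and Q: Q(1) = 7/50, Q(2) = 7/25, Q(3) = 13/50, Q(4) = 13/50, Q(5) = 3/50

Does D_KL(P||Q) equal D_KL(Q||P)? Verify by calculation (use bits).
D_KL(P||Q) = 0.7526 bits, D_KL(Q||P) = 0.9955 bits. No — D_KL(P||Q) ≠ D_KL(Q||P) for this pair.

D_KL(P||Q) = Σ P(x) log₂(P(x)/Q(x))

Computing term by term:
  P(1)·log₂(P(1)/Q(1)) = (12/25)·log₂((12/25)/(7/50)) = 0.85325
  P(2)·log₂(P(2)/Q(2)) = (3/25)·log₂((3/25)/(7/25)) = -0.14669
  P(3)·log₂(P(3)/Q(3)) = (1/50)·log₂((1/50)/(13/50)) = -0.07401
  P(4)·log₂(P(4)/Q(4)) = (13/50)·log₂((13/50)/(13/50)) = 0.00000
  P(5)·log₂(P(5)/Q(5)) = (3/25)·log₂((3/25)/(3/50)) = 0.12000

D_KL(P||Q) = 0.85325 - 0.14669 - 0.07401 + 0.00000 + 0.12000 = 0.75255 ≈ 0.7526 bits

D_KL(Q||P) = Σ Q(x) log₂(Q(x)/P(x))

Computing term by term:
  Q(1)·log₂(Q(1)/P(1)) = (7/50)·log₂((7/50)/(12/25)) = -0.24887
  Q(2)·log₂(Q(2)/P(2)) = (7/25)·log₂((7/25)/(3/25)) = 0.34227
  Q(3)·log₂(Q(3)/P(3)) = (13/50)·log₂((13/50)/(1/50)) = 0.96211
  Q(4)·log₂(Q(4)/P(4)) = (13/50)·log₂((13/50)/(13/50)) = 0.00000
  Q(5)·log₂(Q(5)/P(5)) = (3/50)·log₂((3/50)/(3/25)) = -0.06000

D_KL(Q||P) = -0.24887 + 0.34227 + 0.96211 + 0.00000 - 0.06000 = 0.99551 ≈ 0.9955 bits

These are NOT equal (difference: 0.2429 bits). KL divergence is asymmetric: D_KL(P||Q) ≠ D_KL(Q||P) in general.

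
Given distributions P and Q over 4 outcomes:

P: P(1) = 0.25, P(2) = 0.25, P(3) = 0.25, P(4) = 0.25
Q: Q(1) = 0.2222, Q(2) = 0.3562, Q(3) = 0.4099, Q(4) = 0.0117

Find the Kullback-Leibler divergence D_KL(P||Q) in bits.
0.8408 bits

D_KL(P||Q) = Σ P(x) log₂(P(x)/Q(x))

Computing term by term:
  P(1)·log₂(P(1)/Q(1)) = 0.25·log₂(0.25/0.2222) = 0.04252
  P(2)·log₂(P(2)/Q(2)) = 0.25·log₂(0.25/0.3562) = -0.12769
  P(3)·log₂(P(3)/Q(3)) = 0.25·log₂(0.25/0.4099) = -0.17834
  P(4)·log₂(P(4)/Q(4)) = 0.25·log₂(0.25/0.0117) = 1.10434

D_KL(P||Q) = 0.04252 - 0.12769 - 0.17834 + 1.10434 = 0.84083 ≈ 0.8408 bits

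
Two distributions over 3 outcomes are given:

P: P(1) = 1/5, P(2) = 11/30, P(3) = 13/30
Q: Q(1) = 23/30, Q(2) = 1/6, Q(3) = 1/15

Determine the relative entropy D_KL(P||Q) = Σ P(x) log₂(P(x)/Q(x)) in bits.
1.1996 bits

D_KL(P||Q) = Σ P(x) log₂(P(x)/Q(x))

Computing term by term:
  P(1)·log₂(P(1)/Q(1)) = (1/5)·log₂((1/5)/(23/30)) = -0.38772
  P(2)·log₂(P(2)/Q(2)) = (11/30)·log₂((11/30)/(1/6)) = 0.41708
  P(3)·log₂(P(3)/Q(3)) = (13/30)·log₂((13/30)/(1/15)) = 1.17019

D_KL(P||Q) = -0.38772 + 0.41708 + 1.17019 = 1.19955 ≈ 1.1996 bits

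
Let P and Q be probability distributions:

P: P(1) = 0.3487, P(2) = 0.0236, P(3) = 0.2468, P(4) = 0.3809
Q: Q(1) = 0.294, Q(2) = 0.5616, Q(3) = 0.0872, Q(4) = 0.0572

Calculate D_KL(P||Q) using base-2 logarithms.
1.3902 bits

D_KL(P||Q) = Σ P(x) log₂(P(x)/Q(x))

Computing term by term:
  P(1)·log₂(P(1)/Q(1)) = 0.3487·log₂(0.3487/0.294) = 0.08584
  P(2)·log₂(P(2)/Q(2)) = 0.0236·log₂(0.0236/0.5616) = -0.10792
  P(3)·log₂(P(3)/Q(3)) = 0.2468·log₂(0.2468/0.0872) = 0.37043
  P(4)·log₂(P(4)/Q(4)) = 0.3809·log₂(0.3809/0.0572) = 1.04189

D_KL(P||Q) = 0.08584 - 0.10792 + 0.37043 + 1.04189 = 1.39024 ≈ 1.3902 bits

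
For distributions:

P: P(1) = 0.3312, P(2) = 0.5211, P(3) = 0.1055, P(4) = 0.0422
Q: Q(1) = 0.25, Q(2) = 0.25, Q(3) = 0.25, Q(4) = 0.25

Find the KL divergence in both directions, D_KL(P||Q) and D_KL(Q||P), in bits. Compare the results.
D_KL(P||Q) = 0.4469 bits, D_KL(Q||P) = 0.5865 bits. D_KL(Q||P) is larger than D_KL(P||Q) by 0.1396 bits; the two directions differ.

D_KL(P||Q) = Σ P(x) log₂(P(x)/Q(x))

Computing term by term:
  P(1)·log₂(P(1)/Q(1)) = 0.3312·log₂(0.3312/0.25) = 0.13439
  P(2)·log₂(P(2)/Q(2)) = 0.5211·log₂(0.5211/0.25) = 0.55217
  P(3)·log₂(P(3)/Q(3)) = 0.1055·log₂(0.1055/0.25) = -0.13131
  P(4)·log₂(P(4)/Q(4)) = 0.0422·log₂(0.0422/0.25) = -0.10831

D_KL(P||Q) = 0.13439 + 0.55217 - 0.13131 - 0.10831 = 0.44694 ≈ 0.4469 bits

D_KL(Q||P) = Σ Q(x) log₂(Q(x)/P(x))

Computing term by term:
  Q(1)·log₂(Q(1)/P(1)) = 0.25·log₂(0.25/0.3312) = -0.10144
  Q(2)·log₂(Q(2)/P(2)) = 0.25·log₂(0.25/0.5211) = -0.26491
  Q(3)·log₂(Q(3)/P(3)) = 0.25·log₂(0.25/0.1055) = 0.31117
  Q(4)·log₂(Q(4)/P(4)) = 0.25·log₂(0.25/0.0422) = 0.64165

D_KL(Q||P) = -0.10144 - 0.26491 + 0.31117 + 0.64165 = 0.58647 ≈ 0.5865 bits

These are NOT equal (difference: 0.1396 bits). KL divergence is asymmetric: D_KL(P||Q) ≠ D_KL(Q||P) in general.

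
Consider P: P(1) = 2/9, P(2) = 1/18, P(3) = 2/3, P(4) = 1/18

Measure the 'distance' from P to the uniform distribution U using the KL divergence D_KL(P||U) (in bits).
0.6645 bits

U(i) = 1/4 for all i

D_KL(P||U) = Σ P(x) log₂(P(x) / (1/4))
           = Σ P(x) log₂(P(x)) + log₂(4)
           = log₂(4) - H(P)

H(P) = -Σ P(x) log₂(P(x)):
  -P(1)·log₂(P(1)) = -(2/9)·log₂(2/9) = 0.48221
  -P(2)·log₂(P(2)) = -(1/18)·log₂(1/18) = 0.23166
  -P(3)·log₂(P(3)) = -(2/3)·log₂(2/3) = 0.38998
  -P(4)·log₂(P(4)) = -(1/18)·log₂(1/18) = 0.23166
H(P) = 0.48221 + 0.23166 + 0.38998 + 0.23166 = 1.33551 bits

log₂(4) = 2.00000 bits

D_KL(P||U) = 2.00000 - 1.33551 = 0.66449 ≈ 0.6645 bits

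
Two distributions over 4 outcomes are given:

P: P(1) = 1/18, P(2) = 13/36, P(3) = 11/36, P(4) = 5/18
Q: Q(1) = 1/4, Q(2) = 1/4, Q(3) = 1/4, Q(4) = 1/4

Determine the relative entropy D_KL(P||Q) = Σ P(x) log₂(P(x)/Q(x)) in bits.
0.2017 bits

D_KL(P||Q) = Σ P(x) log₂(P(x)/Q(x))

Computing term by term:
  P(1)·log₂(P(1)/Q(1)) = (1/18)·log₂((1/18)/(1/4)) = -0.12055
  P(2)·log₂(P(2)/Q(2)) = (13/36)·log₂((13/36)/(1/4)) = 0.19157
  P(3)·log₂(P(3)/Q(3)) = (11/36)·log₂((11/36)/(1/4)) = 0.08846
  P(4)·log₂(P(4)/Q(4)) = (5/18)·log₂((5/18)/(1/4)) = 0.04222

D_KL(P||Q) = -0.12055 + 0.19157 + 0.08846 + 0.04222 = 0.20170 ≈ 0.2017 bits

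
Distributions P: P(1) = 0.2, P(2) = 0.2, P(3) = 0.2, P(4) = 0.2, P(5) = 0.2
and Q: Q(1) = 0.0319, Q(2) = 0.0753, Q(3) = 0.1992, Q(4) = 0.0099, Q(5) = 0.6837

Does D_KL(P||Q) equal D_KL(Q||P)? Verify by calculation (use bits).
D_KL(P||Q) = 1.3253 bits, D_KL(Q||P) = 0.9778 bits. No — D_KL(P||Q) ≠ D_KL(Q||P) for this pair.

D_KL(P||Q) = Σ P(x) log₂(P(x)/Q(x))

Computing term by term:
  P(1)·log₂(P(1)/Q(1)) = 0.2·log₂(0.2/0.0319) = 0.52967
  P(2)·log₂(P(2)/Q(2)) = 0.2·log₂(0.2/0.0753) = 0.28186
  P(3)·log₂(P(3)/Q(3)) = 0.2·log₂(0.2/0.1992) = 0.00116
  P(4)·log₂(P(4)/Q(4)) = 0.2·log₂(0.2/0.0099) = 0.86729
  P(5)·log₂(P(5)/Q(5)) = 0.2·log₂(0.2/0.6837) = -0.35467

D_KL(P||Q) = 0.52967 + 0.28186 + 0.00116 + 0.86729 - 0.35467 = 1.32531 ≈ 1.3253 bits

D_KL(Q||P) = Σ Q(x) log₂(Q(x)/P(x))

Computing term by term:
  Q(1)·log₂(Q(1)/P(1)) = 0.0319·log₂(0.0319/0.2) = -0.08448
  Q(2)·log₂(Q(2)/P(2)) = 0.0753·log₂(0.0753/0.2) = -0.10612
  Q(3)·log₂(Q(3)/P(3)) = 0.1992·log₂(0.1992/0.2) = -0.00115
  Q(4)·log₂(Q(4)/P(4)) = 0.0099·log₂(0.0099/0.2) = -0.04293
  Q(5)·log₂(Q(5)/P(5)) = 0.6837·log₂(0.6837/0.2) = 1.21245

D_KL(Q||P) = -0.08448 - 0.10612 - 0.00115 - 0.04293 + 1.21245 = 0.97777 ≈ 0.9778 bits

These are NOT equal (difference: 0.3475 bits). KL divergence is asymmetric: D_KL(P||Q) ≠ D_KL(Q||P) in general.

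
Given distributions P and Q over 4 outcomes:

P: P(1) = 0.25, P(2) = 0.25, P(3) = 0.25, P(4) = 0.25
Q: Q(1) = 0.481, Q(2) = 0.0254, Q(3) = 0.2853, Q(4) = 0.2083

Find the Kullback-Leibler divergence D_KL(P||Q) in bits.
0.6069 bits

D_KL(P||Q) = Σ P(x) log₂(P(x)/Q(x))

Computing term by term:
  P(1)·log₂(P(1)/Q(1)) = 0.25·log₂(0.25/0.481) = -0.23603
  P(2)·log₂(P(2)/Q(2)) = 0.25·log₂(0.25/0.0254) = 0.82476
  P(3)·log₂(P(3)/Q(3)) = 0.25·log₂(0.25/0.2853) = -0.04764
  P(4)·log₂(P(4)/Q(4)) = 0.25·log₂(0.25/0.2083) = 0.06582

D_KL(P||Q) = -0.23603 + 0.82476 - 0.04764 + 0.06582 = 0.60691 ≈ 0.6069 bits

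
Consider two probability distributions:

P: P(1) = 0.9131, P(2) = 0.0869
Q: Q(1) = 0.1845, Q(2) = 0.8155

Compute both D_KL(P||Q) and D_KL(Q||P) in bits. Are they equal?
D_KL(P||Q) = 1.8260 bits, D_KL(Q||P) = 2.2086 bits. No, they are not equal.

D_KL(P||Q) = Σ P(x) log₂(P(x)/Q(x))

Computing term by term:
  P(1)·log₂(P(1)/Q(1)) = 0.9131·log₂(0.9131/0.1845) = 2.10666
  P(2)·log₂(P(2)/Q(2)) = 0.0869·log₂(0.0869/0.8155) = -0.28071

D_KL(P||Q) = 2.10666 - 0.28071 = 1.82595 ≈ 1.8260 bits

D_KL(Q||P) = Σ Q(x) log₂(Q(x)/P(x))

Computing term by term:
  Q(1)·log₂(Q(1)/P(1)) = 0.1845·log₂(0.1845/0.9131) = -0.42567
  Q(2)·log₂(Q(2)/P(2)) = 0.8155·log₂(0.8155/0.0869) = 2.63427

D_KL(Q||P) = -0.42567 + 2.63427 = 2.20860 ≈ 2.2086 bits

These are NOT equal (difference: 0.3826 bits). KL divergence is asymmetric: D_KL(P||Q) ≠ D_KL(Q||P) in general.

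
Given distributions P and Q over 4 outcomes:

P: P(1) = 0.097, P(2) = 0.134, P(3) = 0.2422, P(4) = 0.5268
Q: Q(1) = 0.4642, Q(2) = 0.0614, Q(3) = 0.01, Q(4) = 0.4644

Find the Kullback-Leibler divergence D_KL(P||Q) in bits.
1.1413 bits

D_KL(P||Q) = Σ P(x) log₂(P(x)/Q(x))

Computing term by term:
  P(1)·log₂(P(1)/Q(1)) = 0.097·log₂(0.097/0.4642) = -0.21909
  P(2)·log₂(P(2)/Q(2)) = 0.134·log₂(0.134/0.0614) = 0.15087
  P(3)·log₂(P(3)/Q(3)) = 0.2422·log₂(0.2422/0.01) = 1.11367
  P(4)·log₂(P(4)/Q(4)) = 0.5268·log₂(0.5268/0.4644) = 0.09582

D_KL(P||Q) = -0.21909 + 0.15087 + 1.11367 + 0.09582 = 1.14127 ≈ 1.1413 bits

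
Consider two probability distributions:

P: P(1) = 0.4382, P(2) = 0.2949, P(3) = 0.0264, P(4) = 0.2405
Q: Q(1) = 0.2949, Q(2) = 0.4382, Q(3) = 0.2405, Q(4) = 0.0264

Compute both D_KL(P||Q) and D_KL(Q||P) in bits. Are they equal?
D_KL(P||Q) = 0.7643 bits, D_KL(Q||P) = 0.7643 bits. Yes, in this case they are equal (although KL divergence is not symmetric in general).

D_KL(P||Q) = Σ P(x) log₂(P(x)/Q(x))

Computing term by term:
  P(1)·log₂(P(1)/Q(1)) = 0.4382·log₂(0.4382/0.2949) = 0.25037
  P(2)·log₂(P(2)/Q(2)) = 0.2949·log₂(0.2949/0.4382) = -0.16850
  P(3)·log₂(P(3)/Q(3)) = 0.0264·log₂(0.0264/0.2405) = -0.08415
  P(4)·log₂(P(4)/Q(4)) = 0.2405·log₂(0.2405/0.0264) = 0.76658

D_KL(P||Q) = 0.25037 - 0.16850 - 0.08415 + 0.76658 = 0.76430 ≈ 0.7643 bits

D_KL(Q||P) = Σ Q(x) log₂(Q(x)/P(x))

Computing term by term:
  Q(1)·log₂(Q(1)/P(1)) = 0.2949·log₂(0.2949/0.4382) = -0.16850
  Q(2)·log₂(Q(2)/P(2)) = 0.4382·log₂(0.4382/0.2949) = 0.25037
  Q(3)·log₂(Q(3)/P(3)) = 0.2405·log₂(0.2405/0.0264) = 0.76658
  Q(4)·log₂(Q(4)/P(4)) = 0.0264·log₂(0.0264/0.2405) = -0.08415

D_KL(Q||P) = -0.16850 + 0.25037 + 0.76658 - 0.08415 = 0.76430 ≈ 0.7643 bits

These ARE equal here. Q is P with outcomes relabeled (Q(1) = P(2), Q(2) = P(1), Q(3) = P(4), Q(4) = P(3)) by a relabeling that is its own inverse, so the two sums contain exactly the same terms in a different order. This is a special case — KL divergence is not symmetric in general: D_KL(P||Q) ≠ D_KL(Q||P) for most P, Q.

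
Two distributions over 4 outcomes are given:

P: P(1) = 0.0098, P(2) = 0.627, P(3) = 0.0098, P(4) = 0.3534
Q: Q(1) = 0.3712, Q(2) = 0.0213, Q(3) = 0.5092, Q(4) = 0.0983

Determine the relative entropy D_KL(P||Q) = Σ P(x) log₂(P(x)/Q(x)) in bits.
3.6046 bits

D_KL(P||Q) = Σ P(x) log₂(P(x)/Q(x))

Computing term by term:
  P(1)·log₂(P(1)/Q(1)) = 0.0098·log₂(0.0098/0.3712) = -0.05138
  P(2)·log₂(P(2)/Q(2)) = 0.627·log₂(0.627/0.0213) = 3.05947
  P(3)·log₂(P(3)/Q(3)) = 0.0098·log₂(0.0098/0.5092) = -0.05585
  P(4)·log₂(P(4)/Q(4)) = 0.3534·log₂(0.3534/0.0983) = 0.65239

D_KL(P||Q) = -0.05138 + 3.05947 - 0.05585 + 0.65239 = 3.60463 ≈ 3.6046 bits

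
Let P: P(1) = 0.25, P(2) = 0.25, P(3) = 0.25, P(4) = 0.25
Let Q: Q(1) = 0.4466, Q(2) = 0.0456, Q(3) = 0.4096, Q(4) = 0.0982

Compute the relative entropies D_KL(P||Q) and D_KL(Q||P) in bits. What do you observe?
D_KL(P||Q) = 0.5634 bits, D_KL(Q||P) = 0.4213 bits. The two directions give different values (D_KL(P||Q) exceeds D_KL(Q||P) by 0.1421 bits): KL divergence is asymmetric.

D_KL(P||Q) = Σ P(x) log₂(P(x)/Q(x))

Computing term by term:
  P(1)·log₂(P(1)/Q(1)) = 0.25·log₂(0.25/0.4466) = -0.20926
  P(2)·log₂(P(2)/Q(2)) = 0.25·log₂(0.25/0.0456) = 0.61371
  P(3)·log₂(P(3)/Q(3)) = 0.25·log₂(0.25/0.4096) = -0.17807
  P(4)·log₂(P(4)/Q(4)) = 0.25·log₂(0.25/0.0982) = 0.33703

D_KL(P||Q) = -0.20926 + 0.61371 - 0.17807 + 0.33703 = 0.56341 ≈ 0.5634 bits

D_KL(Q||P) = Σ Q(x) log₂(Q(x)/P(x))

Computing term by term:
  Q(1)·log₂(Q(1)/P(1)) = 0.4466·log₂(0.4466/0.25) = 0.37383
  Q(2)·log₂(Q(2)/P(2)) = 0.0456·log₂(0.0456/0.25) = -0.11194
  Q(3)·log₂(Q(3)/P(3)) = 0.4096·log₂(0.4096/0.25) = 0.29175
  Q(4)·log₂(Q(4)/P(4)) = 0.0982·log₂(0.0982/0.25) = -0.13239

D_KL(Q||P) = 0.37383 - 0.11194 + 0.29175 - 0.13239 = 0.42125 ≈ 0.4213 bits

These are NOT equal (difference: 0.1421 bits). KL divergence is asymmetric: D_KL(P||Q) ≠ D_KL(Q||P) in general.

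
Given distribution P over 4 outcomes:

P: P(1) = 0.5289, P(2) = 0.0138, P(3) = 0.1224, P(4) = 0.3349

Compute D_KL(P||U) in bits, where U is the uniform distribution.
0.5293 bits

U(i) = 1/4 for all i

D_KL(P||U) = Σ P(x) log₂(P(x) / (1/4))
           = Σ P(x) log₂(P(x)) + log₂(4)
           = log₂(4) - H(P)

H(P) = -Σ P(x) log₂(P(x)):
  -P(1)·log₂(P(1)) = -(0.5289)·log₂(0.5289) = 0.48602
  -P(2)·log₂(P(2)) = -(0.0138)·log₂(0.0138) = 0.08527
  -P(3)·log₂(P(3)) = -(0.1224)·log₂(0.1224) = 0.37091
  -P(4)·log₂(P(4)) = -(0.3349)·log₂(0.3349) = 0.52854
H(P) = 0.48602 + 0.08527 + 0.37091 + 0.52854 = 1.47074 bits

log₂(4) = 2.00000 bits

D_KL(P||U) = 2.00000 - 1.47074 = 0.52926 ≈ 0.5293 bits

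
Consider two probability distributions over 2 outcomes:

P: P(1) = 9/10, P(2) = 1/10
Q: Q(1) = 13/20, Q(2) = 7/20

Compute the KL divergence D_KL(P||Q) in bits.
0.2418 bits

D_KL(P||Q) = Σ P(x) log₂(P(x)/Q(x))

Computing term by term:
  P(1)·log₂(P(1)/Q(1)) = (9/10)·log₂((9/10)/(13/20)) = 0.42254
  P(2)·log₂(P(2)/Q(2)) = (1/10)·log₂((1/10)/(7/20)) = -0.18074

D_KL(P||Q) = 0.42254 - 0.18074 = 0.24180 ≈ 0.2418 bits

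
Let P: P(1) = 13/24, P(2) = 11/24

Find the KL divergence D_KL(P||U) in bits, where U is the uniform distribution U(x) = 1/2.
0.0050 bits

U(i) = 1/2 for all i

D_KL(P||U) = Σ P(x) log₂(P(x) / (1/2))
           = Σ P(x) log₂(P(x)) + log₂(2)
           = log₂(2) - H(P)

H(P) = -Σ P(x) log₂(P(x)):
  -P(1)·log₂(P(1)) = -(13/24)·log₂(13/24) = 0.47912
  -P(2)·log₂(P(2)) = -(11/24)·log₂(11/24) = 0.51587
H(P) = 0.47912 + 0.51587 = 0.99499 bits

log₂(2) = 1.00000 bits

D_KL(P||U) = 1.00000 - 0.99499 = 0.00501 ≈ 0.0050 bits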